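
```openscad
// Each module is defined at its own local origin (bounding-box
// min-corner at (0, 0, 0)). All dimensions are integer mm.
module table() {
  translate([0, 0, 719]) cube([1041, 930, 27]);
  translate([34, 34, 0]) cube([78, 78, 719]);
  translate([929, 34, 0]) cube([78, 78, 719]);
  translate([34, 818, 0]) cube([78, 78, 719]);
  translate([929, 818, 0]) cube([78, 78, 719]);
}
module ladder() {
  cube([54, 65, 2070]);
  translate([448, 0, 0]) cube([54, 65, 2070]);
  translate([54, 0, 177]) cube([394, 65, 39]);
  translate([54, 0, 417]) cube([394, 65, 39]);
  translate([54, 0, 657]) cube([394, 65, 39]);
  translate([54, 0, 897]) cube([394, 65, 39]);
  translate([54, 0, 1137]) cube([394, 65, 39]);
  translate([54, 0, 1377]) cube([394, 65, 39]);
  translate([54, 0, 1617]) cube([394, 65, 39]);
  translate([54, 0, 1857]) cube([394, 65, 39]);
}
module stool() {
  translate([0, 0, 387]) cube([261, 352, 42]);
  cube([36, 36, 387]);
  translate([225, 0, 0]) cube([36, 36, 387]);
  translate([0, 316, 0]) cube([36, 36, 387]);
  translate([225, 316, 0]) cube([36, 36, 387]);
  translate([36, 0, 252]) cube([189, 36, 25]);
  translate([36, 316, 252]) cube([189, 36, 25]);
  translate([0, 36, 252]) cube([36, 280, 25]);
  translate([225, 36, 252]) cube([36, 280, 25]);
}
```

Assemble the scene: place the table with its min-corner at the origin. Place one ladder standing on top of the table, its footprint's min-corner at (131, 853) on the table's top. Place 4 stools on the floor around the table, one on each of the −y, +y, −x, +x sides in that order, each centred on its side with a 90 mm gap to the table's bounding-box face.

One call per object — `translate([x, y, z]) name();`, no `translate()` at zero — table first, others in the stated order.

table();
translate([131, 853, 746]) ladder();
translate([390, -442, 0]) stool();
translate([390, 1020, 0]) stool();
translate([-351, 289, 0]) stool();
translate([1131, 289, 0]) stool();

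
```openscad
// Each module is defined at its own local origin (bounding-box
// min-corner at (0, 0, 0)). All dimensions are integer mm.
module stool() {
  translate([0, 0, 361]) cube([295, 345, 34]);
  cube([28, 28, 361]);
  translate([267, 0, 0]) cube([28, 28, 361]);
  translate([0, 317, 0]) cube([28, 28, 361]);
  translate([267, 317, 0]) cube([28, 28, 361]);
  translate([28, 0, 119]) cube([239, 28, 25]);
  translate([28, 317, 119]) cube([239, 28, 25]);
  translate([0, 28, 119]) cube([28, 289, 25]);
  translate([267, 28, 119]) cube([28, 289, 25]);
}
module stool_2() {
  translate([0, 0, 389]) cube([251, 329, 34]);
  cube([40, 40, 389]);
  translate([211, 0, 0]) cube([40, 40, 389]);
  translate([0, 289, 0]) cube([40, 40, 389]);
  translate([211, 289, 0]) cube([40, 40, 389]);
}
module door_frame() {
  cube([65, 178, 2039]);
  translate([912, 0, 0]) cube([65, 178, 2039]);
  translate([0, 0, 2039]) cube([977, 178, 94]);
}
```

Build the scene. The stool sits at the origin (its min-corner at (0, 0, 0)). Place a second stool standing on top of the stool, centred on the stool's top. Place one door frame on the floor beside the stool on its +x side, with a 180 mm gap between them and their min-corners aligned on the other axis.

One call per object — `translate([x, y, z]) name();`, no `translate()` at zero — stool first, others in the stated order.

stool();
translate([22, 8, 395]) stool_2();
translate([475, 0, 0]) door_frame();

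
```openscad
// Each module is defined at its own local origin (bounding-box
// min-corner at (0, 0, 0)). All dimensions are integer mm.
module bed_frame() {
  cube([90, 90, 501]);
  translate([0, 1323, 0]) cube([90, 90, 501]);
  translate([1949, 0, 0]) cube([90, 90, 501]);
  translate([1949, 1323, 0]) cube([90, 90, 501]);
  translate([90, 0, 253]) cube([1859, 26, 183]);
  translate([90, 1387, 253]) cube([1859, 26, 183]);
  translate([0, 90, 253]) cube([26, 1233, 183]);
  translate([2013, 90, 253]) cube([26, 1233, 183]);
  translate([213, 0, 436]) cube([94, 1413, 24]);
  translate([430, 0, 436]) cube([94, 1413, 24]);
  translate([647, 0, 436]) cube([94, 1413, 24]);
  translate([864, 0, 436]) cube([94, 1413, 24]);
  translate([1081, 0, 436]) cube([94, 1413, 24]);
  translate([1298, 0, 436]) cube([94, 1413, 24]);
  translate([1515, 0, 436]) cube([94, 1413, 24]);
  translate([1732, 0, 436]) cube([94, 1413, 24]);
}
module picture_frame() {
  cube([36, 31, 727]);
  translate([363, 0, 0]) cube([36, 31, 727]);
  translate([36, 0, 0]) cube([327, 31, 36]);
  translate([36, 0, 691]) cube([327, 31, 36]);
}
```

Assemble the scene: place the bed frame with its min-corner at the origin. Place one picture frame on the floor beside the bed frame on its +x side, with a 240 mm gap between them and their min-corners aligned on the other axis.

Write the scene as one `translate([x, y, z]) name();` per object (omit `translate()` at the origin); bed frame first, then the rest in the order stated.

bed_frame();
translate([2279, 0, 0]) picture_frame();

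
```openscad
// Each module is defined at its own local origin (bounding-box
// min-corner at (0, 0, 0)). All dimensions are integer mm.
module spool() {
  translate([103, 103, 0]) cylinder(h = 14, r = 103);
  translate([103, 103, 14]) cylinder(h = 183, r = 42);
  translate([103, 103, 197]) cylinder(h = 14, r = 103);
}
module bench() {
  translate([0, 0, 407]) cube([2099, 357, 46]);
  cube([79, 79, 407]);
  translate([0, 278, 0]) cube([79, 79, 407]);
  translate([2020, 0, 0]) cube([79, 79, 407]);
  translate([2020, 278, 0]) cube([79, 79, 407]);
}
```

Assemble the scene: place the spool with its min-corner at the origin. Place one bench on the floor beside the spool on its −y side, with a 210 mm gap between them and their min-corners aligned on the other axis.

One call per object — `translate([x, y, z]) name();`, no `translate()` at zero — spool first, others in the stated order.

spool();
translate([0, -567, 0]) bench();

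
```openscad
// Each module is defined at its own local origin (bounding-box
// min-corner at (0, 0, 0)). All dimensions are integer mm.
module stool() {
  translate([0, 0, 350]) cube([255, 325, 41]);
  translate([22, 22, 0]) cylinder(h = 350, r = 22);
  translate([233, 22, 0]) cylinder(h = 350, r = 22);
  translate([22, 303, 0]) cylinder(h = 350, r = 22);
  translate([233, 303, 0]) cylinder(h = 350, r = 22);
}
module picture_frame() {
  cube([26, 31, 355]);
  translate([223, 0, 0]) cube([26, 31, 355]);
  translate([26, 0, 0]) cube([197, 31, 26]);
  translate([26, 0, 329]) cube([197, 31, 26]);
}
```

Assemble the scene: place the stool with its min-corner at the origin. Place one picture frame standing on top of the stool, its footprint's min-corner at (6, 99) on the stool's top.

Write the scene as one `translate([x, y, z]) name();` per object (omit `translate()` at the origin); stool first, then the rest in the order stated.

stool();
translate([6, 99, 391]) picture_frame();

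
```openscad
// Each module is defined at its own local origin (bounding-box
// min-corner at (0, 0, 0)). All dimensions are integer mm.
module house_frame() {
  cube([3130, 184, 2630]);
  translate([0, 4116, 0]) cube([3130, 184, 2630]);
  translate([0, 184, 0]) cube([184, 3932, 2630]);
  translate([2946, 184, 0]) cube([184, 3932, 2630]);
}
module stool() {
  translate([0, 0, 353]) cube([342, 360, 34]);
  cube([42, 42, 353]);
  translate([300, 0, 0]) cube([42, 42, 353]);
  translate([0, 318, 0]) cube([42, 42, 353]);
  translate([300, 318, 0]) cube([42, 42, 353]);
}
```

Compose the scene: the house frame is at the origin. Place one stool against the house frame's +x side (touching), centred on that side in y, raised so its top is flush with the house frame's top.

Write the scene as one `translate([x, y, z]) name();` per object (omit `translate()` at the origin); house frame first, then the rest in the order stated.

house_frame();
translate([3130, 1970, 2243]) stool();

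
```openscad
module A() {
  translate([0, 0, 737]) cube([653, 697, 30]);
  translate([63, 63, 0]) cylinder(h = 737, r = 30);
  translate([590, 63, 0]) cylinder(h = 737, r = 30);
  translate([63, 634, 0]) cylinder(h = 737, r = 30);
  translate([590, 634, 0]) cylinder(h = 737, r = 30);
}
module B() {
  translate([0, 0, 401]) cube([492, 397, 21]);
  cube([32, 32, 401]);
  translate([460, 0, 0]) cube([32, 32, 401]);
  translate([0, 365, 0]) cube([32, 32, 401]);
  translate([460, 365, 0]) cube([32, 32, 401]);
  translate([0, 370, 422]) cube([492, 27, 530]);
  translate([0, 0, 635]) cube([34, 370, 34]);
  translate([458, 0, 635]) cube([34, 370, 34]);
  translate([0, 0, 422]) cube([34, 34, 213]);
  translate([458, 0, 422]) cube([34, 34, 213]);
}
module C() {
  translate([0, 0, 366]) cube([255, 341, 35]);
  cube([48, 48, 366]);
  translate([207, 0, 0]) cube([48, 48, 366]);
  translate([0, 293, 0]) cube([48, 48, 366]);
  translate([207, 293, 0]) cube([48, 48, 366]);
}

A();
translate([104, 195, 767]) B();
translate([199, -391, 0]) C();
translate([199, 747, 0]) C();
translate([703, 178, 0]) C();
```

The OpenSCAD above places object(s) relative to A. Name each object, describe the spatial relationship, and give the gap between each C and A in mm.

A is a table. B is a chair. C is a stool. The chair is on top of the table. Three stools sit around the table at the −y, +y, +x sides. The gap between each stool and the table is 50 mm.

Each stool's nearest face is 50 mm from the table's bounding box.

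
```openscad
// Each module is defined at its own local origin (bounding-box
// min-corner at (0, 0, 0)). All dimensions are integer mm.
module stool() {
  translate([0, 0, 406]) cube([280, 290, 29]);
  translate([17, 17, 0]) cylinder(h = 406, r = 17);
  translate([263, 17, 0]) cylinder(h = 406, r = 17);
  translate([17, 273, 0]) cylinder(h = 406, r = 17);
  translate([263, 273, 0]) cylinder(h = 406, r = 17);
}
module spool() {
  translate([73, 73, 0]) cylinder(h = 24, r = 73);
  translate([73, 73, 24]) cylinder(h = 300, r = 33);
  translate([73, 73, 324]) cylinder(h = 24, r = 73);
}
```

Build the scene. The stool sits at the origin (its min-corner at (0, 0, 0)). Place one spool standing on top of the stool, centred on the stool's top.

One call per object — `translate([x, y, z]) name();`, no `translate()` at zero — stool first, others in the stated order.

stool();
translate([67, 72, 435]) spool();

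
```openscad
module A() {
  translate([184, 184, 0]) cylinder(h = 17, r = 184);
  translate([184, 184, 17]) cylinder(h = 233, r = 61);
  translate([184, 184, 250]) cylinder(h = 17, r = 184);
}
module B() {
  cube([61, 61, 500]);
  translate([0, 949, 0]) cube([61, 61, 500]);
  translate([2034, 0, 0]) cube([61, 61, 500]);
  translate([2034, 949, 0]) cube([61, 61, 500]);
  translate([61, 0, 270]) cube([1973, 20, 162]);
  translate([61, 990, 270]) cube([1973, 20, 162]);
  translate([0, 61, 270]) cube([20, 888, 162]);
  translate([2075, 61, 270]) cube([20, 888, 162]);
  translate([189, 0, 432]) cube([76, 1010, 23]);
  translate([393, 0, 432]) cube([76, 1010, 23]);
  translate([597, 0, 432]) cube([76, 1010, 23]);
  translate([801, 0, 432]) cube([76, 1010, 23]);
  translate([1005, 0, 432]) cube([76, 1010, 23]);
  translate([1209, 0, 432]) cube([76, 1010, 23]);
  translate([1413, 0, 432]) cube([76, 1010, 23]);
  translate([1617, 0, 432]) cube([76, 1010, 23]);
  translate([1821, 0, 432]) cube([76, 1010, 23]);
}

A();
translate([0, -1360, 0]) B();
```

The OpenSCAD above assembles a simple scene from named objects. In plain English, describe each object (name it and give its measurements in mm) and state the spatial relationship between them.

A is a spool: two coaxial disc flanges of radius 184 mm and thickness 17 mm, joined by a core cylinder of radius 61 mm and height 233 mm. The lower flange rests on z = 0 and the three cylinders share a vertical axis.

B is a bed frame 2095 mm long (x) by 1010 mm wide (y). Four 61×61 mm corner posts, 500 mm tall, at the corners of the footprint. Four rails of 20 mm thickness and 162 mm height run between adjacent posts with their undersides at z = 270 mm, their outer faces flush with the outside of the frame (the two x-running rails run between the posts' inner faces; the two y-running rails run between the posts' inner faces). 9 slats, each 76 mm wide (x) and 23 mm thick, lie across the top of the two x-running rails, running the full 1010 mm width of the frame in y; the slats are evenly spaced along x between the inner faces of the end posts with equal gaps (rounded down to the nearest mm) at the −x end and between each pair — any rounding remainder accumulates at the +x end.

The bed frame is on the floor beside the spool on its −y side.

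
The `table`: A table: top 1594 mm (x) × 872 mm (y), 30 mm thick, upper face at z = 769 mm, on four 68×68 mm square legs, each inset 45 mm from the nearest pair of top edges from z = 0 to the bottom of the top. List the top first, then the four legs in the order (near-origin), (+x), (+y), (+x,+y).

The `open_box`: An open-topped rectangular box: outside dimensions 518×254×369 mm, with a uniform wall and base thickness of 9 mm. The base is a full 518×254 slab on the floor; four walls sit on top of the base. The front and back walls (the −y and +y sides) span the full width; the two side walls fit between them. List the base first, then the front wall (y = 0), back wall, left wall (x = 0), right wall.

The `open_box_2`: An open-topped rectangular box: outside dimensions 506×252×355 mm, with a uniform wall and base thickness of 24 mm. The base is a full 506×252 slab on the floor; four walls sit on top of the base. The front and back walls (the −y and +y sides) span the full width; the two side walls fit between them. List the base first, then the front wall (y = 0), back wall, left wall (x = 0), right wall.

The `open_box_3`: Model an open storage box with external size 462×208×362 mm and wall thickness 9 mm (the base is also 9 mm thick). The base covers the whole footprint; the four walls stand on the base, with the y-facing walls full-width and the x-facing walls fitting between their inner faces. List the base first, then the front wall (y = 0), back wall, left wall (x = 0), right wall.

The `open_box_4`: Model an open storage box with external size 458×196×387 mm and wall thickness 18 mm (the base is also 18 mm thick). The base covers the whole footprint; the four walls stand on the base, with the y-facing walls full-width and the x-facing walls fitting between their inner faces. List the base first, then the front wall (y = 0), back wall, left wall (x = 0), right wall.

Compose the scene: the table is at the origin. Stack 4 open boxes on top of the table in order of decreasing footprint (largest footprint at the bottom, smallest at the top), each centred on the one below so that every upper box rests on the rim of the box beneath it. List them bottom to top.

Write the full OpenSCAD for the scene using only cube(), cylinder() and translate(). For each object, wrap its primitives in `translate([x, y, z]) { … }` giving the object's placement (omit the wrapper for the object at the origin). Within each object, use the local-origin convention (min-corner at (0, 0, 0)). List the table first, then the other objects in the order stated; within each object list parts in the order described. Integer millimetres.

translate([0, 0, 739]) cube([1594, 872, 30]);
translate([45, 45, 0]) cube([68, 68, 739]);
translate([1481, 45, 0]) cube([68, 68, 739]);
translate([45, 759, 0]) cube([68, 68, 739]);
translate([1481, 759, 0]) cube([68, 68, 739]);
translate([538, 309, 769]) {
  cube([518, 254, 9]);
  translate([0, 0, 9]) cube([518, 9, 360]);
  translate([0, 245, 9]) cube([518, 9, 360]);
  translate([0, 9, 9]) cube([9, 236, 360]);
  translate([509, 9, 9]) cube([9, 236, 360]);
}
translate([544, 310, 1138]) {
  cube([506, 252, 24]);
  translate([0, 0, 24]) cube([506, 24, 331]);
  translate([0, 228, 24]) cube([506, 24, 331]);
  translate([0, 24, 24]) cube([24, 204, 331]);
  translate([482, 24, 24]) cube([24, 204, 331]);
}
translate([566, 332, 1493]) {
  cube([462, 208, 9]);
  translate([0, 0, 9]) cube([462, 9, 353]);
  translate([0, 199, 9]) cube([462, 9, 353]);
  translate([0, 9, 9]) cube([9, 190, 353]);
  translate([453, 9, 9]) cube([9, 190, 353]);
}
translate([568, 338, 1855]) {
  cube([458, 196, 18]);
  translate([0, 0, 18]) cube([458, 18, 369]);
  translate([0, 178, 18]) cube([458, 18, 369]);
  translate([0, 18, 18]) cube([18, 160, 369]);
  translate([440, 18, 18]) cube([18, 160, 369]);
}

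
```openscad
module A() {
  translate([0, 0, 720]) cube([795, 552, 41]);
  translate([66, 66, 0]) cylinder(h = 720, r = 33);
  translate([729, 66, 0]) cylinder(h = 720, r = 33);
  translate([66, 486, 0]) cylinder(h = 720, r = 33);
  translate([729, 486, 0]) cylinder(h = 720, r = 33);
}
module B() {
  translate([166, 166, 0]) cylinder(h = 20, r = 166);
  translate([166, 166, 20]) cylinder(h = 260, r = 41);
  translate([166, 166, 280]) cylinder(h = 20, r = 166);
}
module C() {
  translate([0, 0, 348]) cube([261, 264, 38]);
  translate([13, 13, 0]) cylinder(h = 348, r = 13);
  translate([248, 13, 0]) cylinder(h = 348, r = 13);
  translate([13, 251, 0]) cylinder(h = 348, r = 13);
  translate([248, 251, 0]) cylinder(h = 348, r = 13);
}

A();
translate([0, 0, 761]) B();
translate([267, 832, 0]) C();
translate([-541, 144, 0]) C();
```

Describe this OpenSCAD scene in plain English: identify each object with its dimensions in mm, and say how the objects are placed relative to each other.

A is a rectangular dining table. The top is 795×552×41 mm with its upper surface at z = 761 mm. It stands on four round legs of 66 mm diameter, each leg's bounding box inset 33 mm from the nearest pair of top edges, running from the floor to the underside of the top.

B is a spool: two coaxial disc flanges of radius 166 mm and thickness 20 mm, joined by a core cylinder of radius 41 mm and height 260 mm. The lower flange rests on z = 0 and the three cylinders share a vertical axis.

C is a simple wooden stool: a rectangular seat 261 mm (x) by 264 mm (y), 38 mm thick, top face at z = 386 mm, on four round legs, each 26 mm in diameter. The legs rest on z = 0, each leg's axis is inset half a diameter from the nearest pair of seat edges (so the leg's bounding box is flush with the corner).

The spool is on top of the table. Two stools sit around the table at the +y, −x sides.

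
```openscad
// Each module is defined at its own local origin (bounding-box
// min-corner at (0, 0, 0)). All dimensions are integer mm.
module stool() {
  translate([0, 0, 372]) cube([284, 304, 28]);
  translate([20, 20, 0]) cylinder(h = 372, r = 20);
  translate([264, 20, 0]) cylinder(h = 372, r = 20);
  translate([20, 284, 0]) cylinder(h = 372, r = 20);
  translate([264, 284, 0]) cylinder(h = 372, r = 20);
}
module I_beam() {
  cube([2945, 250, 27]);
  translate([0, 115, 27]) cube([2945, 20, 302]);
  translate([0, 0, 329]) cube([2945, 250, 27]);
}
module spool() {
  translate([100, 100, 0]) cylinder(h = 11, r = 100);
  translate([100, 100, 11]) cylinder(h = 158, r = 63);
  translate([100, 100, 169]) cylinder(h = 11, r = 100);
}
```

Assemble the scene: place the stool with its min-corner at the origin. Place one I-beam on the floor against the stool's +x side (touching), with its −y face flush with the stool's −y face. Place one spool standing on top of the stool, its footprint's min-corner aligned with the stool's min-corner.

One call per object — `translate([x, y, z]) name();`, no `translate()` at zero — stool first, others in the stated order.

stool();
translate([284, 0, 0]) I_beam();
translate([0, 0, 400]) spool();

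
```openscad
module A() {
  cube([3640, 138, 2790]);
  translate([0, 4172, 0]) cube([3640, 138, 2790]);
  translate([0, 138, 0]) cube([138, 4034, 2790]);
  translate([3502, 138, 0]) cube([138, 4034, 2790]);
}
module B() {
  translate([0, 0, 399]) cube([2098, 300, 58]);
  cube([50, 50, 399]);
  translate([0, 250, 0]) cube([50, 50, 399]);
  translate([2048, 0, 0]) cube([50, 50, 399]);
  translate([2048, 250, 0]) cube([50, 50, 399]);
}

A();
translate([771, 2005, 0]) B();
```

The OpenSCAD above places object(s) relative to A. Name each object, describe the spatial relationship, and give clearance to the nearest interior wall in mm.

A is a house frame. B is a bench. The bench sits inside the house frame, centred. The clearance to the nearest interior wall is 633 mm.

Clearances: x = 633, y = 1867; minimum 633 mm.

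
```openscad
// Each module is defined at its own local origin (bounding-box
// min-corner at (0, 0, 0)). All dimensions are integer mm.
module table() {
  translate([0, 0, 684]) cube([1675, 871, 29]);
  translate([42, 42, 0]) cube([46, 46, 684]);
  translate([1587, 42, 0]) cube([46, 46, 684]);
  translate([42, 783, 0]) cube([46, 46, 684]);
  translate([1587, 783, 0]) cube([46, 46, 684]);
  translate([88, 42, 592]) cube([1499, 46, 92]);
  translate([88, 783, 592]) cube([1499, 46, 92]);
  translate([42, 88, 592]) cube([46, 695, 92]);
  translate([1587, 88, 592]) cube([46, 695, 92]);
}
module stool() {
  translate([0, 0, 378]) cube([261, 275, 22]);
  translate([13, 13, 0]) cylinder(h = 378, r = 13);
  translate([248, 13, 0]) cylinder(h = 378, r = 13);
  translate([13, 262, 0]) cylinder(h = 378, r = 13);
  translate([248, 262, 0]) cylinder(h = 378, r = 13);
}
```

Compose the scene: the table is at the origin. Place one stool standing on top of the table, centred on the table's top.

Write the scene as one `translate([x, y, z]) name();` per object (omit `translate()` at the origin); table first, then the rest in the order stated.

table();
translate([707, 298, 713]) stool();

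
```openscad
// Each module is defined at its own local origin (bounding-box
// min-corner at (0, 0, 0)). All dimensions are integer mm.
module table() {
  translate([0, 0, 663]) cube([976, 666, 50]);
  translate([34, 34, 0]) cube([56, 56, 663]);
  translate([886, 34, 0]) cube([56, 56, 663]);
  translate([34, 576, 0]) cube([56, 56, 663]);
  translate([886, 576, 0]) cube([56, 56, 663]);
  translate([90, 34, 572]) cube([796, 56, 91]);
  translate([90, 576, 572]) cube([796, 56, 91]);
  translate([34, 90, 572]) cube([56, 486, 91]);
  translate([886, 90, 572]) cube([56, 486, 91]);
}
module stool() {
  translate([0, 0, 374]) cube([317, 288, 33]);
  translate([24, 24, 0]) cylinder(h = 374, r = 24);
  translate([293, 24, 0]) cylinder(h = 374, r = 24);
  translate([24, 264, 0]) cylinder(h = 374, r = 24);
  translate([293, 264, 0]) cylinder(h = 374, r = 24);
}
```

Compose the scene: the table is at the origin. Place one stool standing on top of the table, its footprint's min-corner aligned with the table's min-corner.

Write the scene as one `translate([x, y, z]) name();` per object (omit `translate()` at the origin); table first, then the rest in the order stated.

table();
translate([0, 0, 713]) stool();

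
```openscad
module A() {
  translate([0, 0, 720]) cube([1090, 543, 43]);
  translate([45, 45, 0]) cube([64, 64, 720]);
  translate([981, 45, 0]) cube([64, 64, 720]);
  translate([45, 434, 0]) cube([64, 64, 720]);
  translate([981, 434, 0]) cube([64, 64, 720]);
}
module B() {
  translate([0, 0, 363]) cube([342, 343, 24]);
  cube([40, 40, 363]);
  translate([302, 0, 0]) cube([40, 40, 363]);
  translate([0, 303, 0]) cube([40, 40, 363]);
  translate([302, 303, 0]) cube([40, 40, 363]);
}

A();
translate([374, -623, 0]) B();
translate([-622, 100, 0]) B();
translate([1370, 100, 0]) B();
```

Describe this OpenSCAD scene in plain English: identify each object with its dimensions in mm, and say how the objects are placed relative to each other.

A is a rectangular dining table. The top is 1090×543×43 mm with its upper surface at z = 763 mm. It stands on four 64×64 mm square legs, each inset 45 mm from the nearest pair of top edges, running from the floor to the underside of the top.

B is a four-legged stool. The seat is 342×343 mm, 24 mm thick, top at z = 387 mm. It stands on four square legs, each 40×40 mm in cross-section, from z = 0 to the seat underside, each flush with a corner of the seat.

Three stools sit around the table at the −y, −x, +x sides.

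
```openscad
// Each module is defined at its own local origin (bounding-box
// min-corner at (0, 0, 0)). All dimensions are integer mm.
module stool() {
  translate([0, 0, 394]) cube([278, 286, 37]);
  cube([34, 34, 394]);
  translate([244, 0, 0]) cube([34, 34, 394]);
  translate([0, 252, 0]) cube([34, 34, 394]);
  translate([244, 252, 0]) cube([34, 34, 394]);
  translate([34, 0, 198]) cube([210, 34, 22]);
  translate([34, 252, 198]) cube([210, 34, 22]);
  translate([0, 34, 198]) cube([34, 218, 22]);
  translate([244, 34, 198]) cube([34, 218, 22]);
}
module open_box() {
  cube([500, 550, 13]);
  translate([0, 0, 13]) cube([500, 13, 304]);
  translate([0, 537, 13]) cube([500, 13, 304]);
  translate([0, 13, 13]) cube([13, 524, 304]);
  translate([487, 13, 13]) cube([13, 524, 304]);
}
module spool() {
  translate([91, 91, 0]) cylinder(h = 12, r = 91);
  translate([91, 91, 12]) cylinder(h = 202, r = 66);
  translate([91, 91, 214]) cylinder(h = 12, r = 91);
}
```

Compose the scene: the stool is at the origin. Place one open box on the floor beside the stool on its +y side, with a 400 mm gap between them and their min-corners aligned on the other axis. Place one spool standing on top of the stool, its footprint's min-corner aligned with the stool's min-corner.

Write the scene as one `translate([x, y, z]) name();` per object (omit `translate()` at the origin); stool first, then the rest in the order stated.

stool();
translate([0, 686, 0]) open_box();
translate([0, 0, 431]) spool();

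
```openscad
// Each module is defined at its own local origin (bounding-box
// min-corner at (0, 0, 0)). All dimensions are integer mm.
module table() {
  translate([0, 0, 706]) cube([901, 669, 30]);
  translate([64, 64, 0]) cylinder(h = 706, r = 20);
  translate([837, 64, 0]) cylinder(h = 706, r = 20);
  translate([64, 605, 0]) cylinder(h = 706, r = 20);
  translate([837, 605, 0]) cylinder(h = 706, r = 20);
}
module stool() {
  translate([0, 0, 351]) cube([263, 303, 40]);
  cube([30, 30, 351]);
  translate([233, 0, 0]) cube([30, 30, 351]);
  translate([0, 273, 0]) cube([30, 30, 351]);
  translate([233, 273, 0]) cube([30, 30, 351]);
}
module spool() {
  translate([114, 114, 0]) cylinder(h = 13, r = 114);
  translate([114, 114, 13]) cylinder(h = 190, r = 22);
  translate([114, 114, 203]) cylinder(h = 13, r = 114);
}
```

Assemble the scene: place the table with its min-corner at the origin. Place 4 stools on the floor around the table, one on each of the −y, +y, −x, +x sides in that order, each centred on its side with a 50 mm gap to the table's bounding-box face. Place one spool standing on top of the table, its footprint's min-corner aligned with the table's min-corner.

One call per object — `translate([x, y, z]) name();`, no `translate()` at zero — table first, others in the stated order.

table();
translate([319, -353, 0]) stool();
translate([319, 719, 0]) stool();
translate([-313, 183, 0]) stool();
translate([951, 183, 0]) stool();
translate([0, 0, 736]) spool();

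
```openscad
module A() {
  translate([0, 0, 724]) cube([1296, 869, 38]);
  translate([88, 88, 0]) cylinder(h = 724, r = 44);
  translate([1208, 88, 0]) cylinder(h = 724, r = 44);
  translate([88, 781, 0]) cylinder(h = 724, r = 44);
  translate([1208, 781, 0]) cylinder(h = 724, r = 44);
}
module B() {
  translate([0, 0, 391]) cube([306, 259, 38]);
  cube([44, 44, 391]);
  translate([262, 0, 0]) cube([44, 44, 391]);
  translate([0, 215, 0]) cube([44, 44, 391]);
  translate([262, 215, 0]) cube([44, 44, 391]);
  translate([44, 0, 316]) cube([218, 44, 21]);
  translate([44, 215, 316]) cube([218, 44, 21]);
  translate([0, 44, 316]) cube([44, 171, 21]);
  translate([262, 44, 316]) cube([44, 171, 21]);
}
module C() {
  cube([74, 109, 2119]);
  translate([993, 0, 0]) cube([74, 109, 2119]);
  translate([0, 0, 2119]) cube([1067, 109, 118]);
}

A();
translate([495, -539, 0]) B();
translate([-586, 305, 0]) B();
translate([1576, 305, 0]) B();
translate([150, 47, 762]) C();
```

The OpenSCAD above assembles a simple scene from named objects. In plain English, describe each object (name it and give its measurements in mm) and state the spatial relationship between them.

A is a table: top 1296 mm (x) × 869 mm (y), 38 mm thick, upper face at z = 762 mm, on four round legs of 88 mm diameter, each leg's bounding box inset 44 mm from the nearest pair of top edges, running from z = 0 to the bottom of the top.

B is a four-legged stool. The seat is 306×259 mm, 38 mm thick, top at z = 429 mm. It stands on four square legs, each 44×44 mm in cross-section, from z = 0 to the seat underside, each flush with a corner of the seat. Four stretchers, 44 mm wide and 21 mm tall, connect adjacent legs with their undersides at z = 316 mm, each running between the inner faces of the legs it joins and aligned with the legs' outer faces on the other axis.

C is a door frame. The clear opening is 919 mm wide and 2119 mm high. Two 74 mm wide jambs, 109 mm deep, stand either side of the opening from the floor to the top of the opening. A 118 mm thick head sits across the top of both jambs, spanning the full outside width of the frame.

Three stools sit around the table at the −y, −x, +x sides. The door frame is on top of the table.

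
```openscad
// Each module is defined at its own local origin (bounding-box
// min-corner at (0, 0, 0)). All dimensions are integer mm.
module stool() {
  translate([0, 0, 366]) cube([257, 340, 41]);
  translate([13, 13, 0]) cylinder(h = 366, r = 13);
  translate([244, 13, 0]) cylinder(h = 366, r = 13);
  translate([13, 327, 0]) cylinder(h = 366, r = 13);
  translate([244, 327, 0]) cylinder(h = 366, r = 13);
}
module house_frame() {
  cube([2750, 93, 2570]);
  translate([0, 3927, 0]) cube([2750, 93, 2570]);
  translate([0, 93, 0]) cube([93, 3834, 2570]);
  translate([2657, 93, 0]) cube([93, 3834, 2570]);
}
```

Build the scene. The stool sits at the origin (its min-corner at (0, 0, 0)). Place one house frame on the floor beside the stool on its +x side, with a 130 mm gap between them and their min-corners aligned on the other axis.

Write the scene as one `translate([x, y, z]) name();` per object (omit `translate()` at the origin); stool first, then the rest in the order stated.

stool();
translate([387, 0, 0]) house_frame();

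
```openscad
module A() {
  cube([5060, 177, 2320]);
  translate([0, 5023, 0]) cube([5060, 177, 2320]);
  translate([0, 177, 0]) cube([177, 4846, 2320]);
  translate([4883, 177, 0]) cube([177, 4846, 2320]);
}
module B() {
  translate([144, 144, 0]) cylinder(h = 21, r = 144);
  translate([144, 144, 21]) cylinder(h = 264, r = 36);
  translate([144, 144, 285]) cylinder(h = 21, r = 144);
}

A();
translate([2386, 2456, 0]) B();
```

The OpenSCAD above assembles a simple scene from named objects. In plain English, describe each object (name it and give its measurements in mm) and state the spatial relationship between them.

A is the wall frame of a small rectangular building: four walls, each 2320 mm tall and 177 mm thick, enclosing a footprint 5060 mm (x) by 5200 mm (y) outside-to-outside, with no floor or roof. The front and back walls (the −y and +y sides) span the full width; the two side walls fit between them.

B is a spool: two coaxial disc flanges of radius 144 mm and thickness 21 mm, joined by a core cylinder of radius 36 mm and height 264 mm. The lower flange rests on z = 0 and the three cylinders share a vertical axis.

The spool sits inside the house frame, centred.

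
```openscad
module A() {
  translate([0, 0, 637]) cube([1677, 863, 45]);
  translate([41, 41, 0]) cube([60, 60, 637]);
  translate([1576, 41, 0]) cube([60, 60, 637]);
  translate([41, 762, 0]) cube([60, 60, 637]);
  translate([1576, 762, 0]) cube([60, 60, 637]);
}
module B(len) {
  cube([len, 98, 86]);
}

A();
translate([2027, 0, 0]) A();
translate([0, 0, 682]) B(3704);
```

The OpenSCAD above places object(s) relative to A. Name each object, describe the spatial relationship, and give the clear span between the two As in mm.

Second table starts at x = 2027; first ends at x = 1677; clear span = 2027 − 1677 = 350 mm.

A is a table. B is a beam. A beam spans the tops of two tables. The clear span between the two tables is 350 mm.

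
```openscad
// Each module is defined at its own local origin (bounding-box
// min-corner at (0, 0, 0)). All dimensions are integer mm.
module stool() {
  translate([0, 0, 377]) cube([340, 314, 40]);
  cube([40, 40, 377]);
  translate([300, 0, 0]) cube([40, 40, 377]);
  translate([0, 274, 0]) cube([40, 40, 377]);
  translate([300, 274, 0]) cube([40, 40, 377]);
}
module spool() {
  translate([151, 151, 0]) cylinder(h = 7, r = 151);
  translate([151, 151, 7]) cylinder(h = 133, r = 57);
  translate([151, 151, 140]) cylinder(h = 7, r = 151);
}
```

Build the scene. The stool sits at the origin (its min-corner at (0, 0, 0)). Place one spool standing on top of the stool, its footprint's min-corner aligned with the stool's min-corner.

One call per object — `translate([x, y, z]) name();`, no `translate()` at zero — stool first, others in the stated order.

stool();
translate([0, 0, 417]) spool();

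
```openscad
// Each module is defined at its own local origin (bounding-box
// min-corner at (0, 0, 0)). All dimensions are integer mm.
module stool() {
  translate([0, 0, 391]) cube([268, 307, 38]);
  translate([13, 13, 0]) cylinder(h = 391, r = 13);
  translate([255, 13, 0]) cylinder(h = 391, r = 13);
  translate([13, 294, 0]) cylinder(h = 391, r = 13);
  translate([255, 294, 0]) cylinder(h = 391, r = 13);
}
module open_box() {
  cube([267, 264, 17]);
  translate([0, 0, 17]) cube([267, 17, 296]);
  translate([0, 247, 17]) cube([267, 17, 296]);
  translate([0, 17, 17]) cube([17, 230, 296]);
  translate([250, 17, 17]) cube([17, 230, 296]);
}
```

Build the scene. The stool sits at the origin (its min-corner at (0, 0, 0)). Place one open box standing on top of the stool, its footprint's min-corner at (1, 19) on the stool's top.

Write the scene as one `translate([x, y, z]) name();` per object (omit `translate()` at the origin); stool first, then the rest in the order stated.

stool();
translate([1, 19, 429]) open_box();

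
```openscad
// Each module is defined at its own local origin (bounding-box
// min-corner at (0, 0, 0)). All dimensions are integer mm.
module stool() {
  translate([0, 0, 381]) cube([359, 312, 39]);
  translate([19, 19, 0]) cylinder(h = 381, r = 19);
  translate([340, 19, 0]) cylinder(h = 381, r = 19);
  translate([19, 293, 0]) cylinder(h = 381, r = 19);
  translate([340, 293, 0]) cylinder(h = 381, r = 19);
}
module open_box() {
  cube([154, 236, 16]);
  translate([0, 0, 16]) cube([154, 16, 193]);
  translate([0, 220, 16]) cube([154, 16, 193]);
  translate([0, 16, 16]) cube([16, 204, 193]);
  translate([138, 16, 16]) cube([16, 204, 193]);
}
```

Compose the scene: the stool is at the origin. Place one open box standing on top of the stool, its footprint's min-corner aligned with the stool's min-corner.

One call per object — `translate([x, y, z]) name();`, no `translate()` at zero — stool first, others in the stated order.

stool();
translate([0, 0, 420]) open_box();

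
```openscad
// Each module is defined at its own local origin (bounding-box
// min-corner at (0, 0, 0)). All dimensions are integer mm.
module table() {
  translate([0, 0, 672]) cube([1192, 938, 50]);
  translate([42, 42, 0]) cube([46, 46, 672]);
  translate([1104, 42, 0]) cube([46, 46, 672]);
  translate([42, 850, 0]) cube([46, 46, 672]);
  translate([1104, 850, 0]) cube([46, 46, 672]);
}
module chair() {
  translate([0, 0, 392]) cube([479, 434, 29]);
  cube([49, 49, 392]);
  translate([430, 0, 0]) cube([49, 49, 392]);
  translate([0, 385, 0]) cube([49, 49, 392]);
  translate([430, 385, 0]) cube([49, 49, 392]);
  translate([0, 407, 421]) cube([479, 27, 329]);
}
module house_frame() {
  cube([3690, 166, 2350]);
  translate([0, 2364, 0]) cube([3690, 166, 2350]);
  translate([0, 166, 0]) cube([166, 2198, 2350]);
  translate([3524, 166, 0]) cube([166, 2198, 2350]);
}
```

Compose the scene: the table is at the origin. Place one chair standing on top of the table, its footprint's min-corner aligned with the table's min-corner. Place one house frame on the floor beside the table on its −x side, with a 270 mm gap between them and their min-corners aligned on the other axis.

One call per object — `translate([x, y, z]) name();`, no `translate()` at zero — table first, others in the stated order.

table();
translate([0, 0, 722]) chair();
translate([-3960, 0, 0]) house_frame();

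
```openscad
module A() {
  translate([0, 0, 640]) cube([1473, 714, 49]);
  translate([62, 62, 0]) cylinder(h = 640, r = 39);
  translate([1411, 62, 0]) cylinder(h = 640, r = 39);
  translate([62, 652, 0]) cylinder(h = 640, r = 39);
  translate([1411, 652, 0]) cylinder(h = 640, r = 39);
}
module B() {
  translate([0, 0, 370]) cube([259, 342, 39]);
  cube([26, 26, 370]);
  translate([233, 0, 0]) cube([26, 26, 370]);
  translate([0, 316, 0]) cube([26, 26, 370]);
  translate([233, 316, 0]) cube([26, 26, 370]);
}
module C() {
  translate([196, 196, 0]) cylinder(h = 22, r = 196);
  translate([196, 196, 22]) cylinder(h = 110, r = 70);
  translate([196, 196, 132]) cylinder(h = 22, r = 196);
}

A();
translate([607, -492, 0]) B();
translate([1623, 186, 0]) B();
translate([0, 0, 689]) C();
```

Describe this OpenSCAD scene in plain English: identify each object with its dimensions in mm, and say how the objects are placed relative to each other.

A is a table with a 1473×714 mm rectangular top, 49 mm thick, top surface at z = 689 mm, supported by four round legs of 78 mm diameter, each leg's bounding box inset 23 mm from the nearest pair of top edges, running from the floor.

B is a simple wooden stool: a rectangular seat 259 mm (x) by 342 mm (y), 39 mm thick, top face at z = 409 mm, on four square legs, each 26×26 mm in cross-section. The legs rest on z = 0, each flush with a corner of the seat.

C is a spool: two coaxial disc flanges of radius 196 mm and thickness 22 mm, joined by a core cylinder of radius 70 mm and height 110 mm. The lower flange rests on z = 0 and the three cylinders share a vertical axis.

Two stools sit around the table at the −y, +x sides. The spool is on top of the table.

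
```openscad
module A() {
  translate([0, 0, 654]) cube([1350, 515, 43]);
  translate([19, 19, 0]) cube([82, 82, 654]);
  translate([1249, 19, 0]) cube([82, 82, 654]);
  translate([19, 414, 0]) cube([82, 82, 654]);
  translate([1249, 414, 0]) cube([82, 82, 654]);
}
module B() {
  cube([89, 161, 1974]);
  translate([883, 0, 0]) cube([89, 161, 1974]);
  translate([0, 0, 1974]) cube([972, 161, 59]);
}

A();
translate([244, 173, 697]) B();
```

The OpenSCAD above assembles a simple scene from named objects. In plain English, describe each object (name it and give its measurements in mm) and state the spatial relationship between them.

A is a rectangular dining table. The top is 1350×515×43 mm with its upper surface at z = 697 mm. It stands on four 82×82 mm square legs, each inset 19 mm from the nearest pair of top edges, running from the floor to the underside of the top.

B is a door frame. The clear opening is 794 mm wide and 1974 mm high. Two 89 mm wide jambs, 161 mm deep, stand either side of the opening from the floor to the top of the opening. A 59 mm thick head sits across the top of both jambs, spanning the full outside width of the frame.

The door frame is on top of the table.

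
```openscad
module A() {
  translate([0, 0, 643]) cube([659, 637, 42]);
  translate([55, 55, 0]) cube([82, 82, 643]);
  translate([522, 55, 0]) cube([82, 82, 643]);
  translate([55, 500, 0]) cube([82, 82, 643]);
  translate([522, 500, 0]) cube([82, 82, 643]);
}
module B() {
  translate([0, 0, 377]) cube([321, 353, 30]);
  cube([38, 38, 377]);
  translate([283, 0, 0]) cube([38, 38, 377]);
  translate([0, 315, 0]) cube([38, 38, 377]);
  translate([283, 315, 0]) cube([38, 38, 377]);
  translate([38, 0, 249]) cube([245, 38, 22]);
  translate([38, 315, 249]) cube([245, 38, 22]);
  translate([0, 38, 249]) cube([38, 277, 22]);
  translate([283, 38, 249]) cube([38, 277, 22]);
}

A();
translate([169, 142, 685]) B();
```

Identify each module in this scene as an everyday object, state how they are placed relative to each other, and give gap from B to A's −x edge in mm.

The stool's min-x is at 169; the table's min-x is 0; gap = 169 mm.

A is a table. B is a stool. The stool is on top of the table, centred. The gap from the stool to the table's −x edge is 169 mm.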